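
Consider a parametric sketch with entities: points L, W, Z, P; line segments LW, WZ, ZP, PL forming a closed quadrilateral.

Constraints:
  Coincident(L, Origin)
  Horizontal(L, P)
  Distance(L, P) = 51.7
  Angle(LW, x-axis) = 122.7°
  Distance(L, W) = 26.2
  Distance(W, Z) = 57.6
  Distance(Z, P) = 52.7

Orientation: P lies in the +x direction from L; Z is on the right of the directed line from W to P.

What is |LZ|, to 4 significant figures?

32.00

L is at the origin; L and P share the same y with |LP| = 51.7 and P in +x, so P = (51.7, 0). LW runs at 122.7° with |LW| = 26.2, so W = (-14.15, 22.05). Z is determined by |WZ| = 57.6 and |ZP| = 52.7 together: it lies at the intersection of circle(W, 57.6) and circle(P, 52.7). With |WP| = 69.45, the foot of the radical line on WP is 38.61 from W and the perpendicular offset is √(57.6² − 38.61²) = 42.74. Taking the right-of-WP solution: Z = (8.894, -30.74).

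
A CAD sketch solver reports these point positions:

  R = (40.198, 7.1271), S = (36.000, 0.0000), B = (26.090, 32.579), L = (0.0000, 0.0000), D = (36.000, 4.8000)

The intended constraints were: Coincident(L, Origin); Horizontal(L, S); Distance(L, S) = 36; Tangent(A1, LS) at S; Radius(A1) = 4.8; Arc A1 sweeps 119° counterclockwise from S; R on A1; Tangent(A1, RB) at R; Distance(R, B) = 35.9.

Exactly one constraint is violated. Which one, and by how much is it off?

Distance(R, B) = 35.9 — off by 6.80.

L = (0.00, 0.00) ✓; L.y = 0.00, S.y = 0.00 ✓; |LS| = 36.00 ✓; ∠(DS, SL) = 90.00° ✓; |DS| = 4.800 ✓; bearing(D→R) − bearing(D→S) = 119.0° ✓; |DR| = 4.800 ✓; ∠(DR, RB) = 90.00° ✓; |RB| = 29.10 ✗.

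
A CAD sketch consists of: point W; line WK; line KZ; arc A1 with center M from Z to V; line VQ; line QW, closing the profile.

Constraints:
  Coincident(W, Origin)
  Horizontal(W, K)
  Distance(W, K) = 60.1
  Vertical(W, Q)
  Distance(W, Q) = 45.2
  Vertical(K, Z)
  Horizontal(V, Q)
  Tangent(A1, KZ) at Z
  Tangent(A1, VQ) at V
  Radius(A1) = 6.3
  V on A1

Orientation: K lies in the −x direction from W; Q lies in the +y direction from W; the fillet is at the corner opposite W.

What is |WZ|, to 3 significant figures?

71.6

W is at the origin; WK is horizontal with |WK| = 60.1 and K on the −x side, so K = (-60.1, 0.00). WQ is vertical with |WQ| = 45.2 and Q on the +y side, so Q = (0.00, 45.2). The virtual corner opposite W is at (-60.1, 45.2). A1 meets KZ tangentially, so MZ is at right angles to KZ and tangency of A1 to VQ means the radius MV is perpendicular to VQ, with radius 6.3, so the center M sits 6.3 in from both sides at M = (-53.8, 38.9). That places the tangent points at Z = (-60.1, 38.9) on KZ and V = (-53.8, 45.2) on VQ. Then |WZ| = |Z − W| = 71.6.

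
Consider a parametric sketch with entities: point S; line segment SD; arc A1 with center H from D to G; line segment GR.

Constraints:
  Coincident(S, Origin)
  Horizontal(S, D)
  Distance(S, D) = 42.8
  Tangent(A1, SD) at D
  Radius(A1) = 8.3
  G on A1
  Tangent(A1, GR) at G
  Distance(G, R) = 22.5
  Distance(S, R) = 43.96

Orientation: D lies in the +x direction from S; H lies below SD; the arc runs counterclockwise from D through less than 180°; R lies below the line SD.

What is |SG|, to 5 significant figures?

35.339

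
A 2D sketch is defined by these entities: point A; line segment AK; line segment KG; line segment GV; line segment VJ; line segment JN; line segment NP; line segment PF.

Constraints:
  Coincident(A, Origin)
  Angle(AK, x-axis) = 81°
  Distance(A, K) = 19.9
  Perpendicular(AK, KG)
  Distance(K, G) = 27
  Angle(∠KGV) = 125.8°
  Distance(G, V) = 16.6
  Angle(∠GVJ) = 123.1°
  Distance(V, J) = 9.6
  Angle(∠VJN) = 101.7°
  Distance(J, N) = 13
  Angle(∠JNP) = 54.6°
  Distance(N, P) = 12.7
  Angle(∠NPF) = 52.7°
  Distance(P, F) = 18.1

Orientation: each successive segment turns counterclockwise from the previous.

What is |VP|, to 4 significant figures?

7.649

A is at the origin; AK runs at 81.0° with length 19.9, so K = (3.113, 19.65). AK is perpendicular to KG, so KG runs at 171.0°; with |KG| = 27.0, G = (-23.55, 23.88). ∠KGV = 125.8° gives GV at -134.8° from the x-axis; with |GV| = 16.6, V = (-35.25, 12.10). ∠GVJ = 123.1° gives VJ at -77.90° from the x-axis; with |VJ| = 9.6, J = (-33.24, 2.713). ∠VJN = 101.7° gives JN at 0.4000° from the x-axis; with |JN| = 13.0, N = (-20.24, 2.804). ∠JNP = 54.6° gives NP at 125.8° from the x-axis; with |NP| = 12.7, P = (-27.67, 13.10). Then |VP| = |P − V| = 7.649.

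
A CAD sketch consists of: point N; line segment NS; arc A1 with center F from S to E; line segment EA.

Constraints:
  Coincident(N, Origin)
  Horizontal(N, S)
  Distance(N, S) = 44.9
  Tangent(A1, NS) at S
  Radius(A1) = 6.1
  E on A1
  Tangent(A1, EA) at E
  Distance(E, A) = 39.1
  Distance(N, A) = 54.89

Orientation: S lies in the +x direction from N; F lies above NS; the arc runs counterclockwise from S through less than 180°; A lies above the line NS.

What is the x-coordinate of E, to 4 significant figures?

50.37

N is at the origin; NS is horizontal with |NS| = 44.9 and S on the +x side, so S = (44.90, 0.000). Tangency of A1 to NS means the radius FS is perpendicular to NS, so F = S + (0, 6.1) = (44.90, 6.100). Since FE ⟂ EA (tangency), |FA| = √(6.1² + 39.1²) = 39.57 regardless of where E sits on A1. So A lies on both circle(N, 54.89) and circle(F, 39.57); the above-NS intersection is A = (33.02, 43.85). E is the foot of the tangent from A: E = (50.37, 8.806).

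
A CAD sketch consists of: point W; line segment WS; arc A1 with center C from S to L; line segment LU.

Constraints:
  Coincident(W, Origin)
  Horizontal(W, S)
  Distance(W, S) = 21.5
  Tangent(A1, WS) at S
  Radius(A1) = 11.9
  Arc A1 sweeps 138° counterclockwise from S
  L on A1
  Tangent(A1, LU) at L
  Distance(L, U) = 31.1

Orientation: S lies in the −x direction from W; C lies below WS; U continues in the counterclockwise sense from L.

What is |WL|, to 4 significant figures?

36.03

A1 meets WS tangentially, so CS is at right angles to WS, so C = S + (0, -11.9) = (-21.50, -11.90). On A1, S sits at bearing 90° from C; a 138° counterclockwise sweep puts L at bearing 228°, so L = C + 11.9·(cos 228°, sin 228°) = (-29.46, -20.74). Then |WL| = |L − W| = 36.03.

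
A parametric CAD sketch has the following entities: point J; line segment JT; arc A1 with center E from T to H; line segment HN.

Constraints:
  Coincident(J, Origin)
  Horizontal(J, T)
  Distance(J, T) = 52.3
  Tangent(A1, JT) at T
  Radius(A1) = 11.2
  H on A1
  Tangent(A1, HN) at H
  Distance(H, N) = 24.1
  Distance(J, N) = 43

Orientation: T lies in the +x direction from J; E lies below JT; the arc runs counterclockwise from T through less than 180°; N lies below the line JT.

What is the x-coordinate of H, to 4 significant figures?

42.10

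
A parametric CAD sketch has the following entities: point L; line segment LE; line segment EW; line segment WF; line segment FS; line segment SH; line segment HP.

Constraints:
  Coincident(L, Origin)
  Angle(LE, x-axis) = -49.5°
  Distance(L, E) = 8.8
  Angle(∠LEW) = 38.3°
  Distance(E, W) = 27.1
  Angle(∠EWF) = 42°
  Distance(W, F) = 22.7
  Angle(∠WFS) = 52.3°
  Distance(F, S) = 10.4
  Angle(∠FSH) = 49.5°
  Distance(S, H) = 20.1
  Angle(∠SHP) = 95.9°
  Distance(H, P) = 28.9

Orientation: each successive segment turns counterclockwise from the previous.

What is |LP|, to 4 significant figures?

36.43

L is at the origin; LE runs at -49.5° with length 8.8, so E = (5.715, -6.692). ∠LEW = 38.3° gives EW at 92.20° from the x-axis; with |EW| = 27.1, W = (4.675, 20.39). ∠EWF = 42.0° gives WF at -129.8° from the x-axis; with |WF| = 22.7, F = (-9.856, 2.948). ∠WFS = 52.3° gives FS at -2.100° from the x-axis; with |FS| = 10.4, S = (0.5374, 2.567). ∠FSH = 49.5° gives SH at 128.4° from the x-axis; with |SH| = 20.1, H = (-11.95, 18.32). ∠SHP = 95.9° gives HP at -147.5° from the x-axis; with |HP| = 28.9, P = (-36.32, 2.792). Then |LP| = |P − L| = 36.43.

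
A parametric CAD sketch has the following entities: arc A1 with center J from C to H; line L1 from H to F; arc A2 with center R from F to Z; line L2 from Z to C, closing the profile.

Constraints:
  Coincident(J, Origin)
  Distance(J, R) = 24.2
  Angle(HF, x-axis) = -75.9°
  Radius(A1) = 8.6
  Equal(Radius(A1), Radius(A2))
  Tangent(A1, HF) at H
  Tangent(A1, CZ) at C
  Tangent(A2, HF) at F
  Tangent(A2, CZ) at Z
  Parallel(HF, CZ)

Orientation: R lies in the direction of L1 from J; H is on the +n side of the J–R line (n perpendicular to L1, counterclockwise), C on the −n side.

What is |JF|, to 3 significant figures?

25.7

The slot axis is L1's direction at -75.9°, so u = (cos -75.9°, sin -75.9°) = (0.244, -0.970) and n = (−sin -75.9°, cos -75.9°) = (0.970, 0.244). J is at the origin and R lies 24.2 along u from J, so R = 24.2·u = (5.90, -23.5). Tangency of A1 to both parallel lines with radius 8.6 puts H and C at J ± 8.6·n: H = (8.34, 2.10), C = (-8.34, -2.10). Equal radii place F and Z the same way about R: F = R + 8.6·n = (14.2, -21.4), Z = R − 8.6·n = (-2.45, -25.6). Then |JF| = |F − J| = 25.7.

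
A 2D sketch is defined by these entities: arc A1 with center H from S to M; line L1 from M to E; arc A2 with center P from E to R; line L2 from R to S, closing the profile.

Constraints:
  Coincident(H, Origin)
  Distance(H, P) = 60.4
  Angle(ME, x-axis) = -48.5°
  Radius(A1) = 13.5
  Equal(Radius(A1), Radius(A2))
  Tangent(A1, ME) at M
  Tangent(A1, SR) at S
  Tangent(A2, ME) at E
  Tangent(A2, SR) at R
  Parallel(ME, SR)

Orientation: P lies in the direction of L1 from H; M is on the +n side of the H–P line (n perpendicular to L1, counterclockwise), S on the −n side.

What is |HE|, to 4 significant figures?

61.89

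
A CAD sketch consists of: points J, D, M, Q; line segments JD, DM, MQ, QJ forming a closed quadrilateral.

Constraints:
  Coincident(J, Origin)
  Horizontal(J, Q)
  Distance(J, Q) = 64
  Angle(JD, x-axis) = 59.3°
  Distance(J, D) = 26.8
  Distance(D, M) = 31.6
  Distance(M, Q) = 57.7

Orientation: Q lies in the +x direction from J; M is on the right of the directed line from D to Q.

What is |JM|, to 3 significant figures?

10.4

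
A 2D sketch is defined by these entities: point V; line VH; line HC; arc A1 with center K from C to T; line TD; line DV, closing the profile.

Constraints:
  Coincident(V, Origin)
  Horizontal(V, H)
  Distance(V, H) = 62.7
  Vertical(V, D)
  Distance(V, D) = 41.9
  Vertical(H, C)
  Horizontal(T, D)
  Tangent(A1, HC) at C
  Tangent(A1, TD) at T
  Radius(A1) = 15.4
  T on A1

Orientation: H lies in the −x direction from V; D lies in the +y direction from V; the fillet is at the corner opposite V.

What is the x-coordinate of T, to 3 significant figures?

-47.3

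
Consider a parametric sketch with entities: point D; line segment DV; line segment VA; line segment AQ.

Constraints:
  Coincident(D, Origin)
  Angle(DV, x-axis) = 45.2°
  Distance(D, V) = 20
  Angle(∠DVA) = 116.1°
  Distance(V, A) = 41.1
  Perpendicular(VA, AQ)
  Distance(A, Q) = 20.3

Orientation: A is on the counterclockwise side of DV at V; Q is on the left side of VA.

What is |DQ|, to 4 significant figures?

49.95

D is at the origin; DV runs at 45.2° with length 20.0, so V = 20.0·(cos 45.2°, sin 45.2°) = (14.09, 14.19). ∠DVA = 116.1°, so VA runs at 45.2° + (180° − 116.1°) = 109.1° from the x-axis; with |VA| = 41.1, A = V + 41.1·(cos 109.1°, sin 109.1°) = (0.6440, 53.03). The perpendicularity gives AQ at right angles to VA; with |AQ| = 20.3 on the left of VA, Q = A + 20.3·(-0.9449, -0.3272) = (-18.54, 46.39). Then |DQ| = |Q − D| = 49.95.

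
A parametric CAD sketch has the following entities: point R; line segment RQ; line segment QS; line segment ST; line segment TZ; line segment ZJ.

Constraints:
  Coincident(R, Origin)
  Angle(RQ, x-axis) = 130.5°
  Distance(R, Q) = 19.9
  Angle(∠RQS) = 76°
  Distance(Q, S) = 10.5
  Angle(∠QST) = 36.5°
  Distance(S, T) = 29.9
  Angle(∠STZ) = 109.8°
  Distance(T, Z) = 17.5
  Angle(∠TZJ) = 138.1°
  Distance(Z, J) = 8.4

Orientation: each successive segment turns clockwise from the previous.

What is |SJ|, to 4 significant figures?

40.68

R is at the origin; RQ runs at 130.5° with length 19.9, so Q = (-12.92, 15.13). ∠RQS = 76.0° gives QS at 26.50° from the x-axis; with |QS| = 10.5, S = (-3.527, 19.82). ∠QST = 36.5° gives ST at -117.0° from the x-axis; with |ST| = 29.9, T = (-17.10, -6.824). ∠STZ = 109.8° gives TZ at 172.8° from the x-axis; with |TZ| = 17.5, Z = (-34.46, -4.631). ∠TZJ = 138.1° gives ZJ at 130.9° from the x-axis; with |ZJ| = 8.4, J = (-39.96, 1.719). Then |SJ| = |J − S| = 40.68.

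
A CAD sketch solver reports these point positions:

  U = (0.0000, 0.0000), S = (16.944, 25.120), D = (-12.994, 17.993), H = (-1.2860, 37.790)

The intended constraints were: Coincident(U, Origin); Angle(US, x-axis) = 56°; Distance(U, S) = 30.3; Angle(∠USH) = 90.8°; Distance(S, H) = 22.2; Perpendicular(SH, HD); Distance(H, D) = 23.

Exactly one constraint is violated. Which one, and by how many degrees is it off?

Perpendicular(SH, HD) — off by 4.20°.

U = (0.00, 0.00) ✓; US at 56.00° ✓; |US| = 30.30 ✓; ∠USH = 90.80° ✓; |SH| = 22.20 ✓; ∠(SH, HD) = 94.20° ✗; |HD| = 23.00 ✓.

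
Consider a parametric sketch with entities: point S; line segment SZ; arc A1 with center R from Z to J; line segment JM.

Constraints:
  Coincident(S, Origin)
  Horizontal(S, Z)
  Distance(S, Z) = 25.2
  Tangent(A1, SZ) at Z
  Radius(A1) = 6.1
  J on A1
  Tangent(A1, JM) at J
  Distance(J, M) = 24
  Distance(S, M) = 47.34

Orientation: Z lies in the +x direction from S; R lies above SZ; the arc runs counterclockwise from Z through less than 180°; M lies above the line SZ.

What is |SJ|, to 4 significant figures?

31.18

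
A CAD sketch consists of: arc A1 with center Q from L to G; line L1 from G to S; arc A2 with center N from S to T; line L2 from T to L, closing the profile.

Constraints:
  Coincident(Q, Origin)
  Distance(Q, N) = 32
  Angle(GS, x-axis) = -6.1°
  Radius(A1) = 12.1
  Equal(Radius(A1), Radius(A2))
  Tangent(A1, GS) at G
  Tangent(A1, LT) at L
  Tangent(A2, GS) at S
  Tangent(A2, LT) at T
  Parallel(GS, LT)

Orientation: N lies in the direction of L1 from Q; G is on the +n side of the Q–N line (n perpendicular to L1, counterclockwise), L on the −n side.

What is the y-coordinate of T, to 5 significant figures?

-15.432

The slot axis is L1's direction at -6.1°, so u = (cos -6.1°, sin -6.1°) = (0.99434, -0.10626) and n = (−sin -6.1°, cos -6.1°) = (0.10626, 0.99434). Q is at the origin and N lies 32.0 along u from Q, so N = 32.0·u = (31.819, -3.4005). Tangency of A1 to both parallel lines with radius 12.1 puts G and L at Q ± 12.1·n: G = (1.2858, 12.031), L = (-1.2858, -12.031). Equal radii place S and T the same way about N: S = N + 12.1·n = (33.105, 8.6310), T = N − 12.1·n = (30.533, -15.432). So T.y = -15.432.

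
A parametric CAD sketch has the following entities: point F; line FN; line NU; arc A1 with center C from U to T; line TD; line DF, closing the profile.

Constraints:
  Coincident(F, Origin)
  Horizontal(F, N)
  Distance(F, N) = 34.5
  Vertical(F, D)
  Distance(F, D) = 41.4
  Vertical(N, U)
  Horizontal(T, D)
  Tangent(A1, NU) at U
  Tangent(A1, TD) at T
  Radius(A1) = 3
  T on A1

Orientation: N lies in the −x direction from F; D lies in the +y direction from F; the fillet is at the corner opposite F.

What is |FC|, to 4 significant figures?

49.67

F and D share the same x with |FD| = 41.4 and D on the +y side, so D = (0.000, 41.40). The virtual corner opposite F is at (-34.50, 41.40). The tangent condition forces CU to be normal to NU and tangency of A1 to TD means the radius CT is perpendicular to TD, with radius 3.0, so the center C sits 3.0 in from both sides at C = (-31.50, 38.40). Then |FC| = |C − F| = 49.67.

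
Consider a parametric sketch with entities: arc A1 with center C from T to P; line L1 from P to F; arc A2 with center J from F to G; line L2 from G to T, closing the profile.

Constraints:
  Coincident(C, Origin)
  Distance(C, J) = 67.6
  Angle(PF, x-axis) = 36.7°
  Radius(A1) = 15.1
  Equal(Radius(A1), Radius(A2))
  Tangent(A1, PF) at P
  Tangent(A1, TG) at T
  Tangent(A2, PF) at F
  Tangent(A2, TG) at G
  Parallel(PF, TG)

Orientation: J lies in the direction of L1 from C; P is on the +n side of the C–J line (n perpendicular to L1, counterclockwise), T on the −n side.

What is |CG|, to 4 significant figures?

69.27

The slot axis is L1's direction at 36.7°, so u = (cos 36.7°, sin 36.7°) = (0.8018, 0.5976) and n = (−sin 36.7°, cos 36.7°) = (-0.5976, 0.8018). C is at the origin and J lies 67.6 along u from C, so J = 67.6·u = (54.20, 40.40). Tangency of A1 to both parallel lines with radius 15.1 puts P and T at C ± 15.1·n: P = (-9.024, 12.11), T = (9.024, -12.11). Equal radii place F and G the same way about J: F = J + 15.1·n = (45.18, 52.51), G = J − 15.1·n = (63.22, 28.29). Then |CG| = |G − C| = 69.27.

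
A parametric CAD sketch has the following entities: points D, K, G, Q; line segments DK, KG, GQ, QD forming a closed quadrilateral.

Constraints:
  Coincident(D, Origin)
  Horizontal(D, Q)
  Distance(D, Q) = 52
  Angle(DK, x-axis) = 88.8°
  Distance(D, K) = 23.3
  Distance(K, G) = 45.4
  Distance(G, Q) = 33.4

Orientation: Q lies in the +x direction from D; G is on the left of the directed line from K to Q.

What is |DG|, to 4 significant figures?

55.52

D is at the origin; D and Q share the same y with |DQ| = 52.0 and Q in +x, so Q = (52.0, 0). DK runs at 88.8° with |DK| = 23.3, so K = (0.4880, 23.29). G is determined by |KG| = 45.4 and |GQ| = 33.4 together: it lies at the intersection of circle(K, 45.4) and circle(Q, 33.4). With |KQ| = 56.53, the foot of the radical line on KQ is 36.63 from K and the perpendicular offset is √(45.4² − 36.63²) = 26.82. Taking the left-of-KQ solution: G = (44.92, 32.64).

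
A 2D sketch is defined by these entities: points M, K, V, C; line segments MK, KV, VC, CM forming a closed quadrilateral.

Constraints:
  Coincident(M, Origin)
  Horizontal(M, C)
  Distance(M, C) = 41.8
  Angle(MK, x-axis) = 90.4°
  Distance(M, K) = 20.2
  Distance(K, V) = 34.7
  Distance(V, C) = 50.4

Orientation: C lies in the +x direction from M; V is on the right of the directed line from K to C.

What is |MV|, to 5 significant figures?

15.395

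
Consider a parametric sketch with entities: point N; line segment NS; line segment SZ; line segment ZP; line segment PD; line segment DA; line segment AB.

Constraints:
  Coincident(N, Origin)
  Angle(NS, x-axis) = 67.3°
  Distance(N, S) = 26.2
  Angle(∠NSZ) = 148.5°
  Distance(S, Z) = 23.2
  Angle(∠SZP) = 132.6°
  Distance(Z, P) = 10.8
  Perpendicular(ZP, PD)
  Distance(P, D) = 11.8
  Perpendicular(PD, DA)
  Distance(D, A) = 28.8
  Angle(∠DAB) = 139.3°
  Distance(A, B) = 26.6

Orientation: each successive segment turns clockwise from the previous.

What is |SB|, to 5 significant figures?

31.881

N is at the origin; NS runs at 67.3° with length 26.2, so S = (10.111, 24.170). ∠NSZ = 148.5° gives SZ at 35.800° from the x-axis; with |SZ| = 23.2, Z = (28.927, 37.742). ∠SZP = 132.6° gives ZP at -11.600° from the x-axis; with |ZP| = 10.8, P = (39.507, 35.570). ZP ⟂ PD, so PD runs at -101.60°; with |PD| = 11.8, D = (37.134, 24.011). The perpendicularity gives DA at right angles to PD, so DA runs at 168.40°; with |DA| = 28.8, A = (8.9223, 29.802). ∠DAB = 139.3° gives AB at 127.70° from the x-axis; with |AB| = 26.6, B = (-7.3443, 50.848). Then |SB| = |B − S| = 31.881.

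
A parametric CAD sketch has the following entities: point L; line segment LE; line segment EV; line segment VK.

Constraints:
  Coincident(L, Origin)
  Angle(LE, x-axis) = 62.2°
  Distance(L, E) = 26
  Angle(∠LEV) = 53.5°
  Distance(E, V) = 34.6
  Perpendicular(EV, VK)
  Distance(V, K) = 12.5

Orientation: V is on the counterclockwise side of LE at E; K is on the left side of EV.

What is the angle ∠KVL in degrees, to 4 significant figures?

42.47°

∠LEV = 53.5°, so EV runs at 62.2° + (180° − 53.5°) = 188.7° from the x-axis; with |EV| = 34.6, V = E + 34.6·(cos 188.7°, sin 188.7°) = (-22.08, 17.77). EV is perpendicular to VK; with |VK| = 12.5 on the left of EV, K = V + 12.5·(0.1513, -0.9885) = (-20.19, 5.409). Then cos ∠KVL = VK·VL / (|VK||VL|), giving 42.47°.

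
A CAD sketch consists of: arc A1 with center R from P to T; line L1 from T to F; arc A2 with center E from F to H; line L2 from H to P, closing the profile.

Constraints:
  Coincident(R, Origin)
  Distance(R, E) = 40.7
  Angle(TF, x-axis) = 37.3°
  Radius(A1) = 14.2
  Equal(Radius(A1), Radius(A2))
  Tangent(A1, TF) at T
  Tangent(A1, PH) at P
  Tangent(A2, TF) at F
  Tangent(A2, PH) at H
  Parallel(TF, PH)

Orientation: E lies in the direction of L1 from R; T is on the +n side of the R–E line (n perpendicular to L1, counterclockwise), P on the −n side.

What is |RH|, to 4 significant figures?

43.11

Tangency of A1 to both parallel lines with radius 14.2 puts T and P at R ± 14.2·n: T = (-8.605, 11.30), P = (8.605, -11.30). Equal radii place F and H the same way about E: F = E + 14.2·n = (23.77, 35.96), H = E − 14.2·n = (40.98, 13.37). Then |RH| = |H − R| = 43.11.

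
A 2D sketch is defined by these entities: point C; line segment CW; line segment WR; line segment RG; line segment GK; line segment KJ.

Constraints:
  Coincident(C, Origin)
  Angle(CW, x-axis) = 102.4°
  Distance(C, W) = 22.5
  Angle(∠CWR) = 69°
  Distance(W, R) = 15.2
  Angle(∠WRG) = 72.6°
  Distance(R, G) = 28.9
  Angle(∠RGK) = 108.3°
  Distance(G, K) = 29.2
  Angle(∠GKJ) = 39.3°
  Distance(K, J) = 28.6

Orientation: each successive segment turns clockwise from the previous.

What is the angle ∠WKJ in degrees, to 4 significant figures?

10.88°

C is at the origin; CW runs at 102.4° with length 22.5, so W = (-4.832, 21.98). ∠CWR = 69.0° gives WR at -8.600° from the x-axis; with |WR| = 15.2, R = (10.20, 19.70). ∠WRG = 72.6° gives RG at -116.0° from the x-axis; with |RG| = 28.9, G = (-2.471, -6.273). ∠RGK = 108.3° gives GK at 172.3° from the x-axis; with |GK| = 29.2, K = (-31.41, -2.361). ∠GKJ = 39.3° gives KJ at 31.60° from the x-axis; with |KJ| = 28.6, J = (-7.049, 12.63). Then cos ∠WKJ = KW·KJ / (|KW||KJ|), giving 10.88°.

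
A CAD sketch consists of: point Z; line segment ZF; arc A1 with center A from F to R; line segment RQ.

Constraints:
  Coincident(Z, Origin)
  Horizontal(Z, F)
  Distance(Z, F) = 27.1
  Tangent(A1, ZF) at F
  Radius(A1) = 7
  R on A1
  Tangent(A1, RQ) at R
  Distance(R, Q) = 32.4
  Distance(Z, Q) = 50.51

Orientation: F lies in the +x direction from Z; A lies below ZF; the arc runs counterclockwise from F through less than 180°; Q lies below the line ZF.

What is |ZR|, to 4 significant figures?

22.47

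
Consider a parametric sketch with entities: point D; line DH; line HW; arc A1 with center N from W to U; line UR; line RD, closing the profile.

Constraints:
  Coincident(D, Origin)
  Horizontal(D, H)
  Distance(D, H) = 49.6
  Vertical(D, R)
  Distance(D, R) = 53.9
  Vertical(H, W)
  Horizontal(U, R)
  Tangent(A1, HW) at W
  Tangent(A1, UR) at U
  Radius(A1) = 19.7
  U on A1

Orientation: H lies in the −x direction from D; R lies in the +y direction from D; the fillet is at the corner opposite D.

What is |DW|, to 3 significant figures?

60.2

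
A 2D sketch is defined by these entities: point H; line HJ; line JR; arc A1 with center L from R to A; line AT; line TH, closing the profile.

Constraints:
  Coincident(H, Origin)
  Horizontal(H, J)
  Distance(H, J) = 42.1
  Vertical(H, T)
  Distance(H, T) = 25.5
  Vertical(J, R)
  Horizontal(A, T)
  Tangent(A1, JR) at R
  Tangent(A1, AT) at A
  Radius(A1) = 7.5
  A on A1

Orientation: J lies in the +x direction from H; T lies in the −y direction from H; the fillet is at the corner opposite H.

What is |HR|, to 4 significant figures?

45.79

H is at the origin; H and J share the same y with |HJ| = 42.1 and J on the +x side, so J = (42.10, 0.000). H and T share the same x with |HT| = 25.5 and T on the −y side, so T = (0.000, -25.50). The virtual corner opposite H is at (42.10, -25.50). The tangent condition forces LR to be normal to JR and since A1 is tangent to AT there, LA ⟂ AT, with radius 7.5, so the center L sits 7.5 in from both sides at L = (34.60, -18.00). That places the tangent points at R = (42.10, -18.00) on JR and A = (34.60, -25.50) on AT. Then |HR| = |R − H| = 45.79.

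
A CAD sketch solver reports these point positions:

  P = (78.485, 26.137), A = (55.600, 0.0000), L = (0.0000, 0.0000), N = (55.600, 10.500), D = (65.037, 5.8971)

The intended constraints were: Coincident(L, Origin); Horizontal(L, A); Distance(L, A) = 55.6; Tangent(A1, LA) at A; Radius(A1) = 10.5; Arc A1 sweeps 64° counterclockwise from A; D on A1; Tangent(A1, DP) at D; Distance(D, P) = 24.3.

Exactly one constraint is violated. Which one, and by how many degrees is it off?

Tangent(A1, DP) at D — off by 7.60°.

L = (0.00, 0.00) ✓; L.y = 0.00, A.y = 0.00 ✓; |LA| = 55.60 ✓; ∠(NA, AL) = 90.00° ✓; |NA| = 10.50 ✓; bearing(N→D) − bearing(N→A) = 64.00° ✓; |ND| = 10.50 ✓; ∠(ND, DP) = 97.60° ✗; |DP| = 24.30 ✓.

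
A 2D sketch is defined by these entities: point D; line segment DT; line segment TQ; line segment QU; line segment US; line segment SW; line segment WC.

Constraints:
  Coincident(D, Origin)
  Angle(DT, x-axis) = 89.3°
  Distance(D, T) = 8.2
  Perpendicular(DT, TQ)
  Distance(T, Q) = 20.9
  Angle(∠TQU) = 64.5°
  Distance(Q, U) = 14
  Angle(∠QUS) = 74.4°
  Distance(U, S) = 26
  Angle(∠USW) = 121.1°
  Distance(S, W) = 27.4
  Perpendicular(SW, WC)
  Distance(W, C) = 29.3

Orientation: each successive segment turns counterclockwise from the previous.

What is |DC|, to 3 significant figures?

45.0

D is at the origin; DT runs at 89.3° with length 8.2, so T = (0.100, 8.20). DT is perpendicular to TQ, so TQ runs at 179°; with |TQ| = 20.9, Q = (-20.8, 8.45). ∠TQU = 64.5° gives QU at -65.2° from the x-axis; with |QU| = 14.0, U = (-14.9, -4.25). ∠QUS = 74.4° gives US at 40.4° from the x-axis; with |US| = 26.0, S = (4.87, 12.6). ∠USW = 121.1° gives SW at 99.3° from the x-axis; with |SW| = 27.4, W = (0.446, 39.6). The perpendicularity gives WC at right angles to SW, so WC runs at -171°; with |WC| = 29.3, C = (-28.5, 34.9). Then |DC| = |C − D| = 45.0.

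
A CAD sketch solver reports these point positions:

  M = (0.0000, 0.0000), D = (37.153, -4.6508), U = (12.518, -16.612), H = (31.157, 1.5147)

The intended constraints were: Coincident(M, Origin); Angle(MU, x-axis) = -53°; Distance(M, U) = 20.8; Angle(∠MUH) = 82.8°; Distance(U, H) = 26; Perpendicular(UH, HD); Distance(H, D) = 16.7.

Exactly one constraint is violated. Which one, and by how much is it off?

Distance(H, D) = 16.7 — off by 8.10.

M = (0.00, 0.00) ✓; MU at -53.00° ✓; |MU| = 20.80 ✓; ∠MUH = 82.80° ✓; |UH| = 26.00 ✓; ∠(UH, HD) = 90.00° ✓; |HD| = 8.600 ✗.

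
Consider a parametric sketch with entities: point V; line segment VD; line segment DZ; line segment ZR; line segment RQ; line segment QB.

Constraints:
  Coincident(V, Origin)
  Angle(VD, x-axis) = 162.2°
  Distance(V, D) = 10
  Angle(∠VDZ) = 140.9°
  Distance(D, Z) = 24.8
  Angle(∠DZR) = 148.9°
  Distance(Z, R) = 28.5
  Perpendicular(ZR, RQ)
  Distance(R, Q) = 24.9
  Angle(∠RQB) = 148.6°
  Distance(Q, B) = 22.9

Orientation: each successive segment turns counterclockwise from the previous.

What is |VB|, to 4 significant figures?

46.81

The perpendicularity gives RQ at right angles to ZR, so RQ runs at -37.60°; with |RQ| = 24.9, Q = (-30.29, -43.72). ∠RQB = 148.6° gives QB at -6.200° from the x-axis; with |QB| = 22.9, B = (-7.522, -46.20). Then |VB| = |B − V| = 46.81.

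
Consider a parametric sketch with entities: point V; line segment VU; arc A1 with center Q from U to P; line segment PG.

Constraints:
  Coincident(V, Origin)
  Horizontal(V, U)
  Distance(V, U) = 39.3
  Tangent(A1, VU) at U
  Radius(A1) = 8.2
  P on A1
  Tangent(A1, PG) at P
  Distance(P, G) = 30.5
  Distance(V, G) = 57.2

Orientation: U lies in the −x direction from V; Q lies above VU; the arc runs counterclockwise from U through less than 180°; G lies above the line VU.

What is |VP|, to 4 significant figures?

33.32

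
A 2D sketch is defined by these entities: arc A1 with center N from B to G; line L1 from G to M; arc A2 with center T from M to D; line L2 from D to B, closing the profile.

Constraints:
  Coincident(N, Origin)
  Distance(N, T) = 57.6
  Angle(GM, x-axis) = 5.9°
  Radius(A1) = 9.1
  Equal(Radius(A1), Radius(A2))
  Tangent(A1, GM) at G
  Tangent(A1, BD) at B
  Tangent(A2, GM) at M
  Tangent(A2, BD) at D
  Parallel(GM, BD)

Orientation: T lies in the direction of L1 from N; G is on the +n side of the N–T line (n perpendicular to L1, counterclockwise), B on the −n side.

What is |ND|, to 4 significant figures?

58.31

Tangency of A1 to both parallel lines with radius 9.1 puts G and B at N ± 9.1·n: G = (-0.9354, 9.052), B = (0.9354, -9.052). Equal radii place M and D the same way about T: M = T + 9.1·n = (56.36, 14.97), D = T − 9.1·n = (58.23, -3.131). Then |ND| = |D − N| = 58.31.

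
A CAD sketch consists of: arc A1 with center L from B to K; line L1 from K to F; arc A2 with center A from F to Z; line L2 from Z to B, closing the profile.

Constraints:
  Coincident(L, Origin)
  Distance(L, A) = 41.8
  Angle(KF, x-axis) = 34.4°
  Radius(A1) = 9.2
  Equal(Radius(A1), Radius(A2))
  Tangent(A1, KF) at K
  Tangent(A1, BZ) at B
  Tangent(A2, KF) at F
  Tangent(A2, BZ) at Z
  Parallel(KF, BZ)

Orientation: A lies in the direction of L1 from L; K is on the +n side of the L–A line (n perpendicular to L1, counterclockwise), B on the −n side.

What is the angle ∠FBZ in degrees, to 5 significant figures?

23.759°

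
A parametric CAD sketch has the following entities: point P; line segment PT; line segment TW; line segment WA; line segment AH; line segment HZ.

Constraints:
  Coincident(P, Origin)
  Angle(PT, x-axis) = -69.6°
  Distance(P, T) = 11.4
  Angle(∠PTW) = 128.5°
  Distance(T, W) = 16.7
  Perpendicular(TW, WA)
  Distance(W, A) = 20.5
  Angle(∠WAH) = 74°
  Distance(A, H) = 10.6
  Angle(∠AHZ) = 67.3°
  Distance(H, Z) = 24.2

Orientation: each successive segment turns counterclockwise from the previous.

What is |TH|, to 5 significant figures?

18.745

P is at the origin; PT runs at -69.6° with length 11.4, so T = (3.9737, -10.685). ∠PTW = 128.5° gives TW at -18.100° from the x-axis; with |TW| = 16.7, W = (19.847, -15.873). TW is perpendicular to WA, so WA runs at 71.900°; with |WA| = 20.5, A = (26.216, 3.6123). ∠WAH = 74.0° gives AH at 177.90° from the x-axis; with |AH| = 10.6, H = (15.623, 4.0007). Then |TH| = |H − T| = 18.745.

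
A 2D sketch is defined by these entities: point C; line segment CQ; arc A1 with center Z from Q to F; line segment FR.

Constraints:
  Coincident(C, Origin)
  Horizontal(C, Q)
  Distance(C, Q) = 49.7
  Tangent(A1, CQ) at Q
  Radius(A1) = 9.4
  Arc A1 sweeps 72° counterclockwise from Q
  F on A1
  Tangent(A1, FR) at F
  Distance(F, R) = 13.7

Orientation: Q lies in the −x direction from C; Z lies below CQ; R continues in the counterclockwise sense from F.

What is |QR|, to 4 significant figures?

23.55

C is at the origin; C and Q share the same y with |CQ| = 49.7 and Q on the −x side, so Q = (-49.70, 0.000). A1 meets CQ tangentially, so ZQ is at right angles to CQ, so Z = Q + (0, -9.4) = (-49.70, -9.400). On A1, Q sits at bearing 90° from Z; a 72° counterclockwise sweep puts F at bearing 162°, so F = Z + 9.4·(cos 162°, sin 162°) = (-58.64, -6.495). A1 meets FR tangentially, so ZF is at right angles to FR, so FR runs along (−sin 162°, cos 162°); with |FR| = 13.7, R = (-62.87, -19.52). Then |QR| = |R − Q| = 23.55.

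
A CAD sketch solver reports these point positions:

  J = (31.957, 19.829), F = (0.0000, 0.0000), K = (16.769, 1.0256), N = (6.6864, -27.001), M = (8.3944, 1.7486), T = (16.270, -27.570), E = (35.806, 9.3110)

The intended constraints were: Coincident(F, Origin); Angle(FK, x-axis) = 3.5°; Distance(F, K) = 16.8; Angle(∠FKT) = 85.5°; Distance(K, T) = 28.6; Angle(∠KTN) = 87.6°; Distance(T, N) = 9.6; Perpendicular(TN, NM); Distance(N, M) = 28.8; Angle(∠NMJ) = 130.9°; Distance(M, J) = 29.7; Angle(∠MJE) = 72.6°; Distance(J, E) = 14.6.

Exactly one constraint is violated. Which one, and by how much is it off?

Distance(J, E) = 14.6 — off by 3.40.

F = (0.00, 0.00) ✓; FK at 3.500° ✓; |FK| = 16.80 ✓; ∠FKT = 85.50° ✓; |KT| = 28.60 ✓; ∠KTN = 87.60° ✓; |TN| = 9.600 ✓; ∠(TN, NM) = 90.00° ✓; |NM| = 28.80 ✓; ∠NMJ = 130.9° ✓; |MJ| = 29.70 ✓; ∠MJE = 72.60° ✓; |JE| = 11.20 ✗.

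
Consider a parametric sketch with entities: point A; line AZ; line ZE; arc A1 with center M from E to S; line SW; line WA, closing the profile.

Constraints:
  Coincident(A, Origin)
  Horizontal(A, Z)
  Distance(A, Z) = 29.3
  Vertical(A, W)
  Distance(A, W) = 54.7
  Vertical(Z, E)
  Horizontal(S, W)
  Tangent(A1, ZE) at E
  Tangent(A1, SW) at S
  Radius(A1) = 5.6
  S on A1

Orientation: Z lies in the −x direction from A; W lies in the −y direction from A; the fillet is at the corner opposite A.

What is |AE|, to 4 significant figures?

57.18

A is at the origin; A and Z share the same y with |AZ| = 29.3 and Z on the −x side, so Z = (-29.30, 0.000). AW is vertical with |AW| = 54.7 and W on the −y side, so W = (0.000, -54.70). The virtual corner opposite A is at (-29.30, -54.70). Since A1 is tangent to ZE there, ME ⟂ ZE and tangency of A1 to SW means the radius MS is perpendicular to SW, with radius 5.6, so the center M sits 5.6 in from both sides at M = (-23.70, -49.10). That places the tangent points at E = (-29.30, -49.10) on ZE and S = (-23.70, -54.70) on SW. Then |AE| = |E − A| = 57.18.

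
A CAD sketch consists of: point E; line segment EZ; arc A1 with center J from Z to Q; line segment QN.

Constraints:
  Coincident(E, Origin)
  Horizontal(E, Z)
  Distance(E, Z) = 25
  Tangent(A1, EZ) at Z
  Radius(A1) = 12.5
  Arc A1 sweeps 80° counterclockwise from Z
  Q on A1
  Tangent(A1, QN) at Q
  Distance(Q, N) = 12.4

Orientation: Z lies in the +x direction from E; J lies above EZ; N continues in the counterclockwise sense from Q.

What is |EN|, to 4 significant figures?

45.45

E is at the origin; EZ is horizontal with |EZ| = 25.0 and Z on the +x side, so Z = (25.00, 0.000). Tangency of A1 to EZ means the radius JZ is perpendicular to EZ, so J = Z + (0, 12.5) = (25.00, 12.50). On A1, Z sits at bearing -90° from J; an 80° counterclockwise sweep puts Q at bearing -10°, so Q = J + 12.5·(cos -10°, sin -10°) = (37.31, 10.33). Tangency of A1 to QN means the radius JQ is perpendicular to QN, so QN runs along (−sin -10°, cos -10°); with |QN| = 12.4, N = (39.46, 22.54). Then |EN| = |N − E| = 45.45.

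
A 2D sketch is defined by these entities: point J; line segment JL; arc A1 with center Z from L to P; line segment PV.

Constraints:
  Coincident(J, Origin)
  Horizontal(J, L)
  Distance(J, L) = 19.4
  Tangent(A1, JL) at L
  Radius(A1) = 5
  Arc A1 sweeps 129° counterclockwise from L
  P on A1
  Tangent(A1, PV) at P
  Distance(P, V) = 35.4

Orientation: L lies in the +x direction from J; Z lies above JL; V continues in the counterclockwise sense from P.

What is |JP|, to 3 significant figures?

24.7

A1 meets JL tangentially, so ZL is at right angles to JL, so Z = L + (0, 5) = (19.4, 5.00). On A1, L sits at bearing -90° from Z; a 129° counterclockwise sweep puts P at bearing 39°, so P = Z + 5.0·(cos 39°, sin 39°) = (23.3, 8.15). Then |JP| = |P − J| = 24.7.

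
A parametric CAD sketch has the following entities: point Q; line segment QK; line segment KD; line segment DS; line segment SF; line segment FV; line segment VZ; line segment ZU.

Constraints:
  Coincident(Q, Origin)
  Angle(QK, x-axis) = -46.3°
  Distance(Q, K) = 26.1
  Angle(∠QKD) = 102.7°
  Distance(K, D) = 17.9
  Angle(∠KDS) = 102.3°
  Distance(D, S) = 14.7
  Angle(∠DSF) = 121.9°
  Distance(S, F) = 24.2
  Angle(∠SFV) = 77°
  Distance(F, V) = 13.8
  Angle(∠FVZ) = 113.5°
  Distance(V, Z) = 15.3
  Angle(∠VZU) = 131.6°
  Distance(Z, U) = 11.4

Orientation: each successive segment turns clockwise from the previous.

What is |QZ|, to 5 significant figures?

21.597

Q is at the origin; QK runs at -46.3° with length 26.1, so K = (18.032, -18.869). ∠QKD = 102.7° gives KD at -123.60° from the x-axis; with |KD| = 17.9, D = (8.1263, -33.779). ∠KDS = 102.3° gives DS at 158.70° from the x-axis; with |DS| = 14.7, S = (-5.5695, -28.439). ∠DSF = 121.9° gives SF at 100.60° from the x-axis; with |SF| = 24.2, F = (-10.021, -4.6519). ∠SFV = 77.0° gives FV at -2.4000° from the x-axis; with |FV| = 13.8, V = (3.7667, -5.2298). ∠FVZ = 113.5° gives VZ at -68.900° from the x-axis; with |VZ| = 15.3, Z = (9.2747, -19.504). Then |QZ| = |Z − Q| = 21.597.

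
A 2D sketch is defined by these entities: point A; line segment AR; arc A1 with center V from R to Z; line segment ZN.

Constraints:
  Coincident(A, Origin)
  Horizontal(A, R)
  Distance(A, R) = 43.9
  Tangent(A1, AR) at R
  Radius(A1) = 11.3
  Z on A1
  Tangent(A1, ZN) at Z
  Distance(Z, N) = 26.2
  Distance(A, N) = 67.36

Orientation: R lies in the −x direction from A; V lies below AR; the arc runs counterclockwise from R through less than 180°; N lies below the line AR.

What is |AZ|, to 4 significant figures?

56.24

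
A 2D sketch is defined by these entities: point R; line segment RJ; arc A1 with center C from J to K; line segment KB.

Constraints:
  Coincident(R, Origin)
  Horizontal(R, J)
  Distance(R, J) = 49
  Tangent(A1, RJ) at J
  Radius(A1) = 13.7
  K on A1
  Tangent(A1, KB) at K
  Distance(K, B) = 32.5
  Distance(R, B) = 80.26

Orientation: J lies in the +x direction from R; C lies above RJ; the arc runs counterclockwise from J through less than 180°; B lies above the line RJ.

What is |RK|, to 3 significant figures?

63.7

R is at the origin; R and J share the same y with |RJ| = 49.0 and J on the +x side, so J = (49.0, 0.00). Tangency of A1 to RJ means the radius CJ is perpendicular to RJ, so C = J + (0, 13.7) = (49.0, 13.7). Since CK ⟂ KB (tangency), |CB| = √(13.7² + 32.5²) = 35.3 regardless of where K sits on A1. So B lies on both circle(R, 80.26) and circle(C, 35.3); the above-RJ intersection is B = (67.2, 43.9). K is the foot of the tangent from B: K = (62.6, 11.8).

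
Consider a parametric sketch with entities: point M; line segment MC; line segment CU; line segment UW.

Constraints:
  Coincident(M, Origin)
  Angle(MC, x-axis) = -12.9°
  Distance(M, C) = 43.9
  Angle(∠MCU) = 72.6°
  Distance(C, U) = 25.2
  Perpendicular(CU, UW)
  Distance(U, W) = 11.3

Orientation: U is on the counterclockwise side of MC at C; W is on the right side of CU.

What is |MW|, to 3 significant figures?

54.5

M is at the origin; MC runs at -12.9° with length 43.9, so C = 43.9·(cos -12.9°, sin -12.9°) = (42.8, -9.80). ∠MCU = 72.6°, so CU runs at -12.9° + (180° − 72.6°) = 94.5° from the x-axis; with |CU| = 25.2, U = C + 25.2·(cos 94.5°, sin 94.5°) = (40.8, 15.3). The perpendicularity gives UW at right angles to CU; with |UW| = 11.3 on the right of CU, W = U + 11.3·(0.997, 0.0785) = (52.1, 16.2). Then |MW| = |W − M| = 54.5.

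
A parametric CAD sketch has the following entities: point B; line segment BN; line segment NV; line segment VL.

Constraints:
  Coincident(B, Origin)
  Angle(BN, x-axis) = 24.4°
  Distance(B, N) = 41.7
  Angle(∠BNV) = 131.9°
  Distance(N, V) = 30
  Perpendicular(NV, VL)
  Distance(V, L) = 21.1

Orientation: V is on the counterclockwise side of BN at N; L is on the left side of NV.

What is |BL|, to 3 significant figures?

58.7

B is at the origin; BN runs at 24.4° with length 41.7, so N = 41.7·(cos 24.4°, sin 24.4°) = (38.0, 17.2). ∠BNV = 131.9°, so NV runs at 24.4° + (180° − 131.9°) = 72.5° from the x-axis; with |NV| = 30.0, V = N + 30.0·(cos 72.5°, sin 72.5°) = (47.0, 45.8). The perpendicularity gives VL at right angles to NV; with |VL| = 21.1 on the left of NV, L = V + 21.1·(-0.954, 0.301) = (26.9, 52.2). Then |BL| = |L − B| = 58.7.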